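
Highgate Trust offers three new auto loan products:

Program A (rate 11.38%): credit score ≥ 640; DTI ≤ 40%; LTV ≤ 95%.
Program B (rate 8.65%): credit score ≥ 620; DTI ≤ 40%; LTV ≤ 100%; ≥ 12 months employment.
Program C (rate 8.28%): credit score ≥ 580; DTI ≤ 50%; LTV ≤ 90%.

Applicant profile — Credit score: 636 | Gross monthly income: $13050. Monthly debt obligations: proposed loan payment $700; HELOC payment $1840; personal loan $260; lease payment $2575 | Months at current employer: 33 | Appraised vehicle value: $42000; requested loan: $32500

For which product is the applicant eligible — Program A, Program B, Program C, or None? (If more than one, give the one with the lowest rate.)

Total debts = (700 + 1,840 + 260 + 2,575) = 5,375; DTI = 5,375/13,050 = 41.2%.
LTV = 32,500/42,000 = 77.4%.
Program A: score 636 < 640; DTI 41.2% > 40%; LTV 77.4% ≤ 95% → does not qualify.
Program B: score 636 ≥ 620; DTI 41.2% > 40%; LTV 77.4% ≤ 100%; employment 33 ≥ 12 mo → does not qualify.
Program C: score 636 ≥ 580; DTI 41.2% ≤ 50%; LTV 77.4% ≤ 90% → qualifies.

Program C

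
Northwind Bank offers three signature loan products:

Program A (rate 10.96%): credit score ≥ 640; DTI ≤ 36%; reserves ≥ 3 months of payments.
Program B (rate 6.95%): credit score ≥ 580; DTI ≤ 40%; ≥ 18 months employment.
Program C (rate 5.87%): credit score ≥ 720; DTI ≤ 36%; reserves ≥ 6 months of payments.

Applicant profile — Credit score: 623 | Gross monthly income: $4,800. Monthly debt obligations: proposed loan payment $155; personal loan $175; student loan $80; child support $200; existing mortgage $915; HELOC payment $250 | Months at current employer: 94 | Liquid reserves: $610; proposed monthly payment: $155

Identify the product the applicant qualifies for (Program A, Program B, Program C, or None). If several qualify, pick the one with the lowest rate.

Program B

Total debts = (155 + 175 + 80 + 200 + 915 + 250) = 1,775; DTI = 1,775/4,800 = 37%.
Reserves = 610/155 = 3.9 months.
Program A: score 623 < 640; DTI 37% > 36%; reserves 3.9 ≥ 3 mo → does not qualify.
Program B: score 623 ≥ 580; DTI 37% ≤ 40%; employment 94 ≥ 18 mo → qualifies.
Program C: score 623 < 720; DTI 37% > 36%; reserves 3.9 < 6 mo → does not qualify.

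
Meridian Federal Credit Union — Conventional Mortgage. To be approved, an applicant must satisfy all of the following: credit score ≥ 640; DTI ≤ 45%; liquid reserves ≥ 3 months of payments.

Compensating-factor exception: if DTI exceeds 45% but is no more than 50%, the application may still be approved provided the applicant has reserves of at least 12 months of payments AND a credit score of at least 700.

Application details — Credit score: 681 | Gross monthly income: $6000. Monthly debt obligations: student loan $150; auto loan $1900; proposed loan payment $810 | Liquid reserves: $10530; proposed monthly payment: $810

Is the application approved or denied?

Credit score 681 ≥ 640 (meets base)
Total debts = (150 + 1,900 + 810) = 2,860. DTI: 2,860 ÷ 6,000 = 47.7%, over the 45% base limit.
Liquid reserves cover 10,530/810 = 13.0 months — ≥ 3 required
DTI 47.7% is within the 45%–50% exception band; checking compensating factors.
Reserves 13.0 ≥ 12 months; credit score 681 < 700.
Compensating-factor requirement not fully met.

Denied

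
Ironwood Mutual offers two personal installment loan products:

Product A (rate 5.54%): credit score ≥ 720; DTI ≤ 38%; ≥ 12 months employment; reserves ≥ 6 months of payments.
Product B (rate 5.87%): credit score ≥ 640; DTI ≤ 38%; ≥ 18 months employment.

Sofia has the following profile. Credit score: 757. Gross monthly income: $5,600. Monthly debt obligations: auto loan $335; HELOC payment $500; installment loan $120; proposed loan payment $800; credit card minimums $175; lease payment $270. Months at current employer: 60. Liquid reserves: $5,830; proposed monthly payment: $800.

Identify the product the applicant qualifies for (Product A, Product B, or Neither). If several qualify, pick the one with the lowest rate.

Neither

Total debts = (335 + 500 + 120 + 800 + 175 + 270) = 2,200; DTI = 2,200/5,600 = 39.3%.
Reserves = 5,830/800 = 7.3 months.
Product A: score 757 ≥ 720; DTI 39.3% > 38%; employment 60 ≥ 12 mo; reserves 7.3 ≥ 6 mo → does not qualify.
Product B: score 757 ≥ 640; DTI 39.3% > 38%; employment 60 ≥ 18 mo → does not qualify.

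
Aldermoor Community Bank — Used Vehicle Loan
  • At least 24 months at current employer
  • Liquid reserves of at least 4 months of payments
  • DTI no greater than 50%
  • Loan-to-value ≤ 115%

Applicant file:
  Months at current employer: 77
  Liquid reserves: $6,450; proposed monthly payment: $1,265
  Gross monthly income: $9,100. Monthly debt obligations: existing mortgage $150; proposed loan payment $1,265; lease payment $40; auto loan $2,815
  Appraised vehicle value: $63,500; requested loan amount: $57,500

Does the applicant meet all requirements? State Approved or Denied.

Employment 77 ≥ 24 months
Reserves: 6,450 ÷ 1,265 = 5.1 months (meets 4-month minimum)
Total monthly debts = (150 + 1,265 + 40 + 2,815) = 4,270. DTI: 4,270 ÷ 9,100 = 46.9%, within the 50% cap
LTV: 57,500 ÷ 63,500 = 90.6%, within 115% cap
All criteria satisfied.

Approved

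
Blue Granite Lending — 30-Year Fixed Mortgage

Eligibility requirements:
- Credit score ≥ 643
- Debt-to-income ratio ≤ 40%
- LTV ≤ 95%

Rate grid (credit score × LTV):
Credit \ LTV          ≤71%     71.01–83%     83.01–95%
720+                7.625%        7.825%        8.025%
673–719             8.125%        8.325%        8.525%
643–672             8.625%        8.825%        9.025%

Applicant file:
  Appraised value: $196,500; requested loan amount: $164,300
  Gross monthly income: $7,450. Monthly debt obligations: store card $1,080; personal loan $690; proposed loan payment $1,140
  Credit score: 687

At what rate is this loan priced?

Credit score 687 ≥ 643; Total monthly debts = (1,080 + 690 + 1,140) = 2,910. Debt-to-income = 2,910/7,450 = 39.1% — meets 40% limit
Loan-to-value = 164,300/196,500 = 83.6% — pass (95% max)
Credit 687 → row 673–719; LTV 83.6% → column 83.01–95%. Grid cell → 8.525%.

8.525%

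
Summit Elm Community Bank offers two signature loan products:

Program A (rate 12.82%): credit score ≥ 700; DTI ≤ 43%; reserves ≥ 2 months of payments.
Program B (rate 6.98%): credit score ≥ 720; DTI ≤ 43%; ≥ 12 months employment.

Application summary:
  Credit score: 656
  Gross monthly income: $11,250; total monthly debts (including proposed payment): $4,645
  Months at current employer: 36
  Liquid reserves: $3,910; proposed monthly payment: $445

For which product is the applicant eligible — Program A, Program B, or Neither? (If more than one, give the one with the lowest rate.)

Neither

DTI = 4,645/11,250 = 41.3%.
Reserves = 3,910/445 = 8.8 months.
Program A: score 656 < 700; DTI 41.3% ≤ 43%; reserves 8.8 ≥ 2 mo → does not qualify.
Program B: score 656 < 720; DTI 41.3% ≤ 43%; employment 36 ≥ 12 mo → does not qualify.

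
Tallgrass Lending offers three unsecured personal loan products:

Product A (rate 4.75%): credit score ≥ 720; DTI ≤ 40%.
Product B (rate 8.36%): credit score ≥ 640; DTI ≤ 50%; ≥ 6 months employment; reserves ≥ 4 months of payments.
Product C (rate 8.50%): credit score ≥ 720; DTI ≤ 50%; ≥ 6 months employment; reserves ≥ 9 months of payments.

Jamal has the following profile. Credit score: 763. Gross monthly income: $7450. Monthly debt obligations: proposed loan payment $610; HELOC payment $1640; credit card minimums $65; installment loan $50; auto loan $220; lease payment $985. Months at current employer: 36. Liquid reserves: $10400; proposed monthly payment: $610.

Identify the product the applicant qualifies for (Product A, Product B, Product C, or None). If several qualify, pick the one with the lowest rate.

Total debts = (610 + 1,640 + 65 + 50 + 220 + 985) = 3,570; DTI = 3,570/7,450 = 47.9%.
Reserves = 10,400/610 = 17.0 months.
Product A: score 763 ≥ 720; DTI 47.9% > 40% → does not qualify.
Product B: score 763 ≥ 640; DTI 47.9% ≤ 50%; employment 36 ≥ 6 mo; reserves 17.0 ≥ 4 mo → qualifies.
Product C: score 763 ≥ 720; DTI 47.9% ≤ 50%; employment 36 ≥ 6 mo; reserves 17.0 ≥ 9 mo → qualifies.
Qualifying: Product B, Product C. Lowest rate is 8.36% → Product B.

Product B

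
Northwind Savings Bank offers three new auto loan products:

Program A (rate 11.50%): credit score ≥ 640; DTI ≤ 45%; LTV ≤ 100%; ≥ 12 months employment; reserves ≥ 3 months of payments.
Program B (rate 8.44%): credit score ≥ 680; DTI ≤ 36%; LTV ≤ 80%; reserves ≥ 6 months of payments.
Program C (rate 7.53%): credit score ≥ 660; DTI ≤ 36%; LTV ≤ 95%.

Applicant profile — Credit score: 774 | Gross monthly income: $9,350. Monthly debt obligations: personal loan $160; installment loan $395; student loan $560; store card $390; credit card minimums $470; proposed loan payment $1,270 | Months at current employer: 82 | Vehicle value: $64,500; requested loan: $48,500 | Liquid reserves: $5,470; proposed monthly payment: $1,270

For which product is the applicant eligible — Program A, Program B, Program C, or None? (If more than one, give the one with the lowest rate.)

Program C

Total debts = (160 + 395 + 560 + 390 + 470 + 1,270) = 3,245; DTI = 3,245/9,350 = 34.7%.
LTV = 48,500/64,500 = 75.2%.
Reserves = 5,470/1,270 = 4.3 months.
Program A: score 774 ≥ 640; DTI 34.7% ≤ 45%; LTV 75.2% ≤ 100%; employment 82 ≥ 12 mo; reserves 4.3 ≥ 3 mo → qualifies.
Program B: score 774 ≥ 680; DTI 34.7% ≤ 36%; LTV 75.2% ≤ 80%; reserves 4.3 < 6 mo → does not qualify.
Program C: score 774 ≥ 660; DTI 34.7% ≤ 36%; LTV 75.2% ≤ 95% → qualifies.
Qualifying: Program A, Program C. Lowest rate is 7.53% → Program C.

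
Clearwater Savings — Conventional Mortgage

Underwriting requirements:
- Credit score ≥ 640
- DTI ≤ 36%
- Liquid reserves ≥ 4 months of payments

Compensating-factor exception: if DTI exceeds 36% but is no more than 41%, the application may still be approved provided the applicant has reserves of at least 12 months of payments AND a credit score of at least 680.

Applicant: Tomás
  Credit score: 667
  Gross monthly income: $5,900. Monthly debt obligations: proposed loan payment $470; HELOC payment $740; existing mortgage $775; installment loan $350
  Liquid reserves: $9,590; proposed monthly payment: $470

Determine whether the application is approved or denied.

Credit score 667 ≥ 640 (meets base)
Total debts = (470 + 740 + 775 + 350) = 2,335. DTI = 2,335/5,900 = 39.6% > 36% — standard DTI limit exceeded.
Liquid reserves cover 9,590/470 = 20.4 months — ≥ 4 required
DTI 39.6% is within the 36%–41% exception band; checking compensating factors.
Reserves 20.4 ≥ 12 months; credit score 667 < 680.
Compensating-factor requirement not fully met.

Denied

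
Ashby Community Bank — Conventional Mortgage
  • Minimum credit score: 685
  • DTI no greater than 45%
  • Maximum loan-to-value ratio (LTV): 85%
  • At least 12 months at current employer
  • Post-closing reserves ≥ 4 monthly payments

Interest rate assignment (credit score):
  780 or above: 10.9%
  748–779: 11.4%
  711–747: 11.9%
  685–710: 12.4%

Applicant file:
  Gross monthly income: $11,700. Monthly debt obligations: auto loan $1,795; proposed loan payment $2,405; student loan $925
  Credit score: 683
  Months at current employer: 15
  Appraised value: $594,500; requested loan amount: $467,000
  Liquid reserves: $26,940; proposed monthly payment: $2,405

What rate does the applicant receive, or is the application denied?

Credit score 683 < 685 (below minimum)
Reserves: 26,940 ÷ 2,405 = 11.2 months (meets 4-month minimum)
Employment 15 ≥ 12 months
LTV = 467,000/594,500 = 78.6% ≤ 85%
Total monthly debts = (1,795 + 2,405 + 925) = 5,125. DTI = 5,125/11,700 = 43.8% ≤ 45%
Not all requirements met → denied.

Denied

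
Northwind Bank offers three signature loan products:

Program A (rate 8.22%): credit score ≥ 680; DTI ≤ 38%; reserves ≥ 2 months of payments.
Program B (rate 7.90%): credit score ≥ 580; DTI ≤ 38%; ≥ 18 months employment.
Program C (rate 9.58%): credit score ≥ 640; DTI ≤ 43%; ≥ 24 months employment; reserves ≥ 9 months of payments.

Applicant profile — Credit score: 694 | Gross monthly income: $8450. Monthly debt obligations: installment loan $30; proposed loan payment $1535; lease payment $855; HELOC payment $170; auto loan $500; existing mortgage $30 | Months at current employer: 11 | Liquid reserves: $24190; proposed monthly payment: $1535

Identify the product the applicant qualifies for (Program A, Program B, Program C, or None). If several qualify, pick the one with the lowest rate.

Program A

Total debts = (30 + 1,535 + 855 + 170 + 500 + 30) = 3,120; DTI = 3,120/8,450 = 36.9%.
Reserves = 24,190/1,535 = 15.8 months.
Program A: score 694 ≥ 680; DTI 36.9% ≤ 38%; reserves 15.8 ≥ 2 mo → qualifies.
Program B: score 694 ≥ 580; DTI 36.9% ≤ 38%; employment 11 < 18 mo → does not qualify.
Program C: score 694 ≥ 640; DTI 36.9% ≤ 43%; employment 11 < 24 mo; reserves 15.8 ≥ 9 mo → does not qualify.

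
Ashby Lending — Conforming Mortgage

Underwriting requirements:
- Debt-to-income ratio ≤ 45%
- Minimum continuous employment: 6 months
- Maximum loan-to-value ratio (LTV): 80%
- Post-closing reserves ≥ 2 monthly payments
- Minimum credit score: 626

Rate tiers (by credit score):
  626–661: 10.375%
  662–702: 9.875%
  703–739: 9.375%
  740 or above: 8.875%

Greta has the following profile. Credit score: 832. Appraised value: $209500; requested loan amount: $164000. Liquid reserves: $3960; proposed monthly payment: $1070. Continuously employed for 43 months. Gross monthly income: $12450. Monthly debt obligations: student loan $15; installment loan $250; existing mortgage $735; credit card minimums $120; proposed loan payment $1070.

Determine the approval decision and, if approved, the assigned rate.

Approved at 8.875%

Credit score 832 ≥ 626 (meets minimum)
Employment 43 ≥ 6 months
Total monthly debts = (15 + 250 + 735 + 120 + 1,070) = 2,190. DTI = 2,190/12,450 = 17.6% ≤ 45%
Liquid reserves cover 3,960/1,070 = 3.7 months — ≥ 2 required
LTV: 164,000 ÷ 209,500 = 78.3%, within 80% cap
All requirements met. Score 832 falls in the 740 or above tier → 8.875%.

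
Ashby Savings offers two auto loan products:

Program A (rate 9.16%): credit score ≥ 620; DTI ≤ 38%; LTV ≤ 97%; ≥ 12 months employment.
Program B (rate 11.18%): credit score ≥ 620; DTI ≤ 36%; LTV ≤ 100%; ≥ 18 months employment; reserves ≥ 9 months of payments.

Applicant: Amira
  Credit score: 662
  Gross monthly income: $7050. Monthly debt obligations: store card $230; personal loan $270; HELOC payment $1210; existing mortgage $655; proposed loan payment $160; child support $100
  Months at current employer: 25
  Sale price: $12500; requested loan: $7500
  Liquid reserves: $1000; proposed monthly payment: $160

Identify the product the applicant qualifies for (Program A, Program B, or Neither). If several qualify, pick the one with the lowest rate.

Program A

Total debts = (230 + 270 + 1,210 + 655 + 160 + 100) = 2,625; DTI = 2,625/7,050 = 37.2%.
LTV = 7,500/12,500 = 60%.
Reserves = 1,000/160 = 6.2 months.
Program A: score 662 ≥ 620; DTI 37.2% ≤ 38%; LTV 60% ≤ 97%; employment 25 ≥ 12 mo → qualifies.
Program B: score 662 ≥ 620; DTI 37.2% > 36%; LTV 60% ≤ 100%; employment 25 ≥ 18 mo; reserves 6.2 < 9 mo → does not qualify.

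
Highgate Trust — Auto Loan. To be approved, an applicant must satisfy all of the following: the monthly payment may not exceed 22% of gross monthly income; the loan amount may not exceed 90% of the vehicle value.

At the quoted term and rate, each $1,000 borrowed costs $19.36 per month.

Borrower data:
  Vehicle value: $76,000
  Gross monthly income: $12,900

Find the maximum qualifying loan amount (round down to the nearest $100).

Payment cap: 22% × $12,900 = $2,838/month.
At $19.36 per $1,000, that supports 2,838/19.36 × 1,000 ≈ $146,590 → $146,500.
LTV cap: 90% × $76,000 = $68,400 → $68,400.
Binding constraint: loan-to-value.

$68,400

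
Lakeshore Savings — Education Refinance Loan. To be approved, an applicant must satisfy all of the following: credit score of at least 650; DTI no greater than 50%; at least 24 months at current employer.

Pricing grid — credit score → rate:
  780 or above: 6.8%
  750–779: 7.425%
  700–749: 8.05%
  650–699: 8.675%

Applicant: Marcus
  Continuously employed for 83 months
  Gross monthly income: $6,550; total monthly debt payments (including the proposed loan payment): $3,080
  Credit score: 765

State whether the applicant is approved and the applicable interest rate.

Approved at 7.425%

Credit score 765 ≥ 650 (meets minimum)
Debt-to-income = 3,080/6,550 = 47% — meets 50% limit
Employment 83 ≥ 24 months
All requirements met. Score 765 falls in the 750–779 tier → 7.425%.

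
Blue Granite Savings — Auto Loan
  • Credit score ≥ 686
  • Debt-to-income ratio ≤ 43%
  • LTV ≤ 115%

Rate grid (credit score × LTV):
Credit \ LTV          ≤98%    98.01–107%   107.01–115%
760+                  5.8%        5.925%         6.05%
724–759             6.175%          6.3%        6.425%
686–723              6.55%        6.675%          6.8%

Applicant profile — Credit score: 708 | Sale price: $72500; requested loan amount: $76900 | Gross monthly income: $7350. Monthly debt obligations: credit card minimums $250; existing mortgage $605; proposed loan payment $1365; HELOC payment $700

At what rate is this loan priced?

6.675%

Credit score 708 ≥ 686; Total monthly debts = (250 + 605 + 1,365 + 700) = 2,920. Debt-to-income = 2,920/7,350 = 39.7% — meets 43% limit
LTV: 76,900 ÷ 72,500 = 106.1%, within 115% cap
Row: 708 falls in 686–723. Column: 106.1% falls in 98.01–107%. Rate = 6.675%.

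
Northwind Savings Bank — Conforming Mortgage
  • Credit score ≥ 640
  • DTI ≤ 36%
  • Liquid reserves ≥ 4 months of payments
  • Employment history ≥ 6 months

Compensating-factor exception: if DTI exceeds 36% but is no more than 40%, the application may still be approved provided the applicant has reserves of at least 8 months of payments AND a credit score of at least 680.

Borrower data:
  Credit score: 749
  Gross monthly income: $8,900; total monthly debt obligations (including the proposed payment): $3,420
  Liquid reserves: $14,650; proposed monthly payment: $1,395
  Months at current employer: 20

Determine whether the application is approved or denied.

Credit score 749 ≥ 640 (meets base)
DTI: 3,420 ÷ 8,900 = 38.4%, over the 36% base limit.
Liquid reserves cover 14,650/1,395 = 10.5 months — ≥ 4 required
Employment 20 ≥ 6 months
38.4% falls in the override range (36%–40%), so the compensating-factor test applies.
Reserves 10.5 ≥ 8 months; credit score 749 ≥ 680.
Both compensating conditions met → exception applies.

Approved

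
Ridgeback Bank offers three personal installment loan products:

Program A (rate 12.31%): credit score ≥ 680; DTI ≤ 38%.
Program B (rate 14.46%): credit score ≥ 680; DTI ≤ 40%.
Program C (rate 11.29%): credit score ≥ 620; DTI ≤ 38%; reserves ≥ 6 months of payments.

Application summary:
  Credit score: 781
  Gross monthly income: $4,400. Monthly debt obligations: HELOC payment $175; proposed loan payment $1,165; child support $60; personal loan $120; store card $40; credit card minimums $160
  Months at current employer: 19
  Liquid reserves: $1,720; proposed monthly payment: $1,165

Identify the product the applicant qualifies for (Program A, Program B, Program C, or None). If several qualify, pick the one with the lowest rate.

Total debts = (175 + 1,165 + 60 + 120 + 40 + 160) = 1,720; DTI = 1,720/4,400 = 39.1%.
Reserves = 1,720/1,165 = 1.5 months.
Program A: score 781 ≥ 680; DTI 39.1% > 38% → does not qualify.
Program B: score 781 ≥ 680; DTI 39.1% ≤ 40% → qualifies.
Program C: score 781 ≥ 620; DTI 39.1% > 38%; reserves 1.5 < 6 mo → does not qualify.

Program B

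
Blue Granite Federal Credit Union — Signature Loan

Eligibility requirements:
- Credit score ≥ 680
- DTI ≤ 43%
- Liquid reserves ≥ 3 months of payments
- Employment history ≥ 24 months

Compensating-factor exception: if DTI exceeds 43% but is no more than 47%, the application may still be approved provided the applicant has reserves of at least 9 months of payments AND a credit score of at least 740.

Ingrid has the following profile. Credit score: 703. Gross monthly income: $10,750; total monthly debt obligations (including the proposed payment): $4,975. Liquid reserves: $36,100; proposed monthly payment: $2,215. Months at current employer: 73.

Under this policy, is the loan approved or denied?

Denied

Credit score 703 ≥ 680 (meets base)
DTI = 4,975/10,750 = 46.3% > 43% — standard DTI limit exceeded.
Liquid reserves cover 36,100/2,215 = 16.3 months — ≥ 3 required
Employment 73 ≥ 24 months
46.3% falls in the override range (43%–47%), so the compensating-factor test applies.
Override check — reserves: 16.3 mo (ok); score: 703 (below 740).
Override conditions not both satisfied; exception does not apply.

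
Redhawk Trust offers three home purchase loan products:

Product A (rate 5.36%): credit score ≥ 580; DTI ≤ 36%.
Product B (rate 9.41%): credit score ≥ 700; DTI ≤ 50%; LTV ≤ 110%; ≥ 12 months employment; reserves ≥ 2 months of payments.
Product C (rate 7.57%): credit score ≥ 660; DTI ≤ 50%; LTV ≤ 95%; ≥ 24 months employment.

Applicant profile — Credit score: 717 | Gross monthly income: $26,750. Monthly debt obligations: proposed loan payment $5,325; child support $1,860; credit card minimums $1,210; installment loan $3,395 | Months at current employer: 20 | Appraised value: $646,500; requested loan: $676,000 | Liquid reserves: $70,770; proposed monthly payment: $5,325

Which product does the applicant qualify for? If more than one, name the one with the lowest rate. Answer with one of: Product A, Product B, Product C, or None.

Total debts = (5,325 + 1,860 + 1,210 + 3,395) = 11,790; DTI = 11,790/26,750 = 44.1%.
LTV = 676,000/646,500 = 104.6%.
Reserves = 70,770/5,325 = 13.3 months.
Product A: score 717 ≥ 580; DTI 44.1% > 36% → does not qualify.
Product B: score 717 ≥ 700; DTI 44.1% ≤ 50%; LTV 104.6% ≤ 110%; employment 20 ≥ 12 mo; reserves 13.3 ≥ 2 mo → qualifies.
Product C: score 717 ≥ 660; DTI 44.1% ≤ 50%; LTV 104.6% > 95%; employment 20 < 24 mo → does not qualify.

Product B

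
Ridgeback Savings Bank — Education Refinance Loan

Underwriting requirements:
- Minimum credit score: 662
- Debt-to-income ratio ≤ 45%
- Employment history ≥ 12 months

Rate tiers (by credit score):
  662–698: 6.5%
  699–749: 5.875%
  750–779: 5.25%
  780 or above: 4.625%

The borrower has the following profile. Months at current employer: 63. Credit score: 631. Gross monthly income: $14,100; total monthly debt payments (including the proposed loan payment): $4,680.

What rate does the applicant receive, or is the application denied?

Denied

Credit score 631 < 662 (below minimum)
Employment 63 ≥ 12 months
DTI = 4,680/14,100 = 33.2% ≤ 45%
Not all requirements met → denied.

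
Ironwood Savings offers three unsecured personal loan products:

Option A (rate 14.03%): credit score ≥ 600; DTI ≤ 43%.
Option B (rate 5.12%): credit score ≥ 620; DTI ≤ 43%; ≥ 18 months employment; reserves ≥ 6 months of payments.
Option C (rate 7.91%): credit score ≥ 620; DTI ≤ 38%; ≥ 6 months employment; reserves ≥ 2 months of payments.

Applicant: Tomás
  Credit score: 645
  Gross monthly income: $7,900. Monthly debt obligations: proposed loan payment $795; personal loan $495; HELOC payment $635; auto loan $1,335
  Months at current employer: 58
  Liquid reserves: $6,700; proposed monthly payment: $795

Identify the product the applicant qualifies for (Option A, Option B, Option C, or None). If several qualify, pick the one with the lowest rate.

Total debts = (795 + 495 + 635 + 1,335) = 3,260; DTI = 3,260/7,900 = 41.3%.
Reserves = 6,700/795 = 8.4 months.
Option A: score 645 ≥ 600; DTI 41.3% ≤ 43% → qualifies.
Option B: score 645 ≥ 620; DTI 41.3% ≤ 43%; employment 58 ≥ 18 mo; reserves 8.4 ≥ 6 mo → qualifies.
Option C: score 645 ≥ 620; DTI 41.3% > 38%; employment 58 ≥ 6 mo; reserves 8.4 ≥ 2 mo → does not qualify.
Qualifying: Option A, Option B. Lowest rate is 5.12% → Option B.

Option B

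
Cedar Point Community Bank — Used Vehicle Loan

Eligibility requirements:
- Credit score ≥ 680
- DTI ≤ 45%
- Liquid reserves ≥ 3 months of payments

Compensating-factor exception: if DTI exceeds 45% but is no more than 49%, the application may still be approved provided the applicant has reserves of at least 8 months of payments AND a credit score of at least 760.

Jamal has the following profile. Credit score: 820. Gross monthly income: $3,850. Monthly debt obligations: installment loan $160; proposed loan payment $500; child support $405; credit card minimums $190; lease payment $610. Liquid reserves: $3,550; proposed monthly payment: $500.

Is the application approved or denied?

Denied

Credit score 820 ≥ 680 (meets base)
Total debts = (160 + 500 + 405 + 190 + 610) = 1,865. DTI = 1,865/3,850 = 48.4% > 45% — standard DTI limit exceeded.
Reserves = 3,550/500 = 7.1 months ≥ 3
DTI 48.4% is within the 45%–49% exception band; checking compensating factors.
Reserves 7.1 < 8 months; credit score 820 ≥ 760.
Compensating-factor requirement not fully met.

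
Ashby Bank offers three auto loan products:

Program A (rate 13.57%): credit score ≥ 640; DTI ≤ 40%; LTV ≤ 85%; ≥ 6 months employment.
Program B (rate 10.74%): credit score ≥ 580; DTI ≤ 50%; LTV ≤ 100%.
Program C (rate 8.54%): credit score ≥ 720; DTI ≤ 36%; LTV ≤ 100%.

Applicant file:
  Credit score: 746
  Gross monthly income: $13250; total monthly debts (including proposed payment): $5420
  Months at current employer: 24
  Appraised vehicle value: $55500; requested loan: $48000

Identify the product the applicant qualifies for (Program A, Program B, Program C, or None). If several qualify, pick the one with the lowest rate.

Program B

DTI = 5,420/13,250 = 40.9%.
LTV = 48,000/55,500 = 86.5%.
Program A: score 746 ≥ 640; DTI 40.9% > 40%; LTV 86.5% > 85%; employment 24 ≥ 6 mo → does not qualify.
Program B: score 746 ≥ 580; DTI 40.9% ≤ 50%; LTV 86.5% ≤ 100% → qualifies.
Program C: score 746 ≥ 720; DTI 40.9% > 36%; LTV 86.5% ≤ 100% → does not qualify.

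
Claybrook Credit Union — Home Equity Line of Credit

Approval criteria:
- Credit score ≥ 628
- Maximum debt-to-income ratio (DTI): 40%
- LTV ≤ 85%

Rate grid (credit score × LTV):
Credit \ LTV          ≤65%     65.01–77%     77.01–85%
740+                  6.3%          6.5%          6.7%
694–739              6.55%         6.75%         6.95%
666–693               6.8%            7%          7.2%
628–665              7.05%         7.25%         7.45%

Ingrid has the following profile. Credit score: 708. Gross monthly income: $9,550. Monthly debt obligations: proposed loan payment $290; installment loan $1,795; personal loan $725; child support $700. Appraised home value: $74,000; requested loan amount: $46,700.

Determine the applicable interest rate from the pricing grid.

Credit score 708 ≥ 628; Total monthly debts = (290 + 1,795 + 725 + 700) = 3,510. DTI: 3,510 ÷ 9,550 = 36.8%, within the 40% cap
LTV: 46,700 ÷ 74,000 = 63.1%, within 85% cap
Credit 708 → row 694–739; LTV 63.1% → column ≤65%. Grid cell → 6.55%.

6.55%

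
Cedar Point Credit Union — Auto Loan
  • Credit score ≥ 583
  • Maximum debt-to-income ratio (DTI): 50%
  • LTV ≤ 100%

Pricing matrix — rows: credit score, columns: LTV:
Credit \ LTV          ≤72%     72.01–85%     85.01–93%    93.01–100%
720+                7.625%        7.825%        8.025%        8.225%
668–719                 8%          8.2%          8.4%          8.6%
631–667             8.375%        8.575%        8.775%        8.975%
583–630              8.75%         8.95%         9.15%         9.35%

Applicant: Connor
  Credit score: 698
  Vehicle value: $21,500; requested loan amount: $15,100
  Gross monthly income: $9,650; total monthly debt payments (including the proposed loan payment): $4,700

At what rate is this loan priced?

8%

Credit score 698 ≥ 583; DTI = 4,700/9,650 = 48.7% ≤ 50%
Loan-to-value = 15,100/21,500 = 70.2% — pass (100% max)
Score 698 is in the 668–719 band; LTV 70.2% is in the ≤72% band → 8%.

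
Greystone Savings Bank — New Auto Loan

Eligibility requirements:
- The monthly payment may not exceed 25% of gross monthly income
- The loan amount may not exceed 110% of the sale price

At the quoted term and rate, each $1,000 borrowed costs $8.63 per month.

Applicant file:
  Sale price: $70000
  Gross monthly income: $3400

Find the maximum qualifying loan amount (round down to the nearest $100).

$77,000

Payment cap: 25% × $3,400 = $850/month.
At $8.63 per $1,000, that supports 850/8.63 × 1,000 ≈ $98,493 → $98,400.
LTV cap: 110% × $70,000 = $77,000 → $77,000.
Binding constraint: loan-to-value.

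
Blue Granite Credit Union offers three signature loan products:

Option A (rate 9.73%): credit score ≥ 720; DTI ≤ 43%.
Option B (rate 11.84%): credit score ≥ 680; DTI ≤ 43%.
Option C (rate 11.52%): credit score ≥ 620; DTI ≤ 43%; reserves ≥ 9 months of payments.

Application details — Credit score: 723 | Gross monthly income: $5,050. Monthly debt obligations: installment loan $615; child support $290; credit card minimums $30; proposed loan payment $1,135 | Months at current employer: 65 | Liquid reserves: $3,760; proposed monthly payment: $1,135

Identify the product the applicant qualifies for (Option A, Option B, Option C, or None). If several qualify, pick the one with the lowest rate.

Total debts = (615 + 290 + 30 + 1,135) = 2,070; DTI = 2,070/5,050 = 41%.
Reserves = 3,760/1,135 = 3.3 months.
Option A: score 723 ≥ 720; DTI 41% ≤ 43% → qualifies.
Option B: score 723 ≥ 680; DTI 41% ≤ 43% → qualifies.
Option C: score 723 ≥ 620; DTI 41% ≤ 43%; reserves 3.3 < 9 mo → does not qualify.
Qualifying: Option A, Option B. Lowest rate is 9.73% → Option A.

Option A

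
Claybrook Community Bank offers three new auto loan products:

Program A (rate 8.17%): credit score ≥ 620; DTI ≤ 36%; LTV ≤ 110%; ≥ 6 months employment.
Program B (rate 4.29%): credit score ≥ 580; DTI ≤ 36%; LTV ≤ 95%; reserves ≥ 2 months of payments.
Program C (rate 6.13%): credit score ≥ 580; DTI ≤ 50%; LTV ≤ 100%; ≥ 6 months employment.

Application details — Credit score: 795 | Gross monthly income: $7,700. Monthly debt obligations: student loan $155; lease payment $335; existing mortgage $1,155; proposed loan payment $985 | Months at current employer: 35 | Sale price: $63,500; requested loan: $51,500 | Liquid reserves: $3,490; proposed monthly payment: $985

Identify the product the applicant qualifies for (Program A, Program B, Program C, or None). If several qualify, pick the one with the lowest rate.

Total debts = (155 + 335 + 1,155 + 985) = 2,630; DTI = 2,630/7,700 = 34.2%.
LTV = 51,500/63,500 = 81.1%.
Reserves = 3,490/985 = 3.5 months.
Program A: score 795 ≥ 620; DTI 34.2% ≤ 36%; LTV 81.1% ≤ 110%; employment 35 ≥ 6 mo → qualifies.
Program B: score 795 ≥ 580; DTI 34.2% ≤ 36%; LTV 81.1% ≤ 95%; reserves 3.5 ≥ 2 mo → qualifies.
Program C: score 795 ≥ 580; DTI 34.2% ≤ 50%; LTV 81.1% ≤ 100%; employment 35 ≥ 6 mo → qualifies.
Qualifying: Program A, Program B, Program C. Lowest rate is 4.29% → Program B.

Program B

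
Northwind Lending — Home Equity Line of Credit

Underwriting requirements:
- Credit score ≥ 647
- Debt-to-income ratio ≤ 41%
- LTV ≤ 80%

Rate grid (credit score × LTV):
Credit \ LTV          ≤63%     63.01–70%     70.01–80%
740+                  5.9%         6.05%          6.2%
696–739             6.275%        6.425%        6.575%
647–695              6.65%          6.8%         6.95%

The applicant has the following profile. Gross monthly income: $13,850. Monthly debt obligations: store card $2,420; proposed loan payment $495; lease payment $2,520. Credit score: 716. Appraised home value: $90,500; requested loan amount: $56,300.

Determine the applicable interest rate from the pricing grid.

6.275%

Credit score 716 ≥ 647; Total monthly debts = (2,420 + 495 + 2,520) = 5,435. Debt-to-income = 5,435/13,850 = 39.2% — meets 41% limit
Loan-to-value = 56,300/90,500 = 62.2% — pass (80% max)
Row: 716 falls in 696–739. Column: 62.2% falls in ≤63%. Rate = 6.275%.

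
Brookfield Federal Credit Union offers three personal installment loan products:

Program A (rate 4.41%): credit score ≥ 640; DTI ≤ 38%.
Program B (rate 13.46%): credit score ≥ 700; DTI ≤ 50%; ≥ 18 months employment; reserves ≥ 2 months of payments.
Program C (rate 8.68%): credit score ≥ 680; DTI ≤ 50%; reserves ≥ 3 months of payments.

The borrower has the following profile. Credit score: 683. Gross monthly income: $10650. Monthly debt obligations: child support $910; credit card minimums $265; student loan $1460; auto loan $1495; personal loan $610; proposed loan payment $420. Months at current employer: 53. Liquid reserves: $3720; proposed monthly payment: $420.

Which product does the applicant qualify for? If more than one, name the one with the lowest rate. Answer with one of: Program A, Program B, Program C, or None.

Program C

Total debts = (910 + 265 + 1,460 + 1,495 + 610 + 420) = 5,160; DTI = 5,160/10,650 = 48.5%.
Reserves = 3,720/420 = 8.9 months.
Program A: score 683 ≥ 640; DTI 48.5% > 38% → does not qualify.
Program B: score 683 < 700; DTI 48.5% ≤ 50%; employment 53 ≥ 18 mo; reserves 8.9 ≥ 2 mo → does not qualify.
Program C: score 683 ≥ 680; DTI 48.5% ≤ 50%; reserves 8.9 ≥ 3 mo → qualifies.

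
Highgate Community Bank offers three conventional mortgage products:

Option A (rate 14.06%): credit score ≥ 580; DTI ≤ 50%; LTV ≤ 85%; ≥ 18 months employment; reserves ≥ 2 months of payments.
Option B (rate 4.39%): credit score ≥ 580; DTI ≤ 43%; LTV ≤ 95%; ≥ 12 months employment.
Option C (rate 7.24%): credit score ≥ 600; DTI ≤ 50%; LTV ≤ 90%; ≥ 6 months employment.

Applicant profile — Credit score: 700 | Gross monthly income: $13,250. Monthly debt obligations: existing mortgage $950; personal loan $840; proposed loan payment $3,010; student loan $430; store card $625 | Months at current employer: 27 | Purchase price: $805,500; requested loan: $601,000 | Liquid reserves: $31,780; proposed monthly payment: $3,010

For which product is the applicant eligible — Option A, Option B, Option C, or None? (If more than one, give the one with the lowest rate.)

Option C

Total debts = (950 + 840 + 3,010 + 430 + 625) = 5,855; DTI = 5,855/13,250 = 44.2%.
LTV = 601,000/805,500 = 74.6%.
Reserves = 31,780/3,010 = 10.6 months.
Option A: score 700 ≥ 580; DTI 44.2% ≤ 50%; LTV 74.6% ≤ 85%; employment 27 ≥ 18 mo; reserves 10.6 ≥ 2 mo → qualifies.
Option B: score 700 ≥ 580; DTI 44.2% > 43%; LTV 74.6% ≤ 95%; employment 27 ≥ 12 mo → does not qualify.
Option C: score 700 ≥ 600; DTI 44.2% ≤ 50%; LTV 74.6% ≤ 90%; employment 27 ≥ 6 mo → qualifies.
Qualifying: Option A, Option C. Lowest rate is 7.24% → Option C.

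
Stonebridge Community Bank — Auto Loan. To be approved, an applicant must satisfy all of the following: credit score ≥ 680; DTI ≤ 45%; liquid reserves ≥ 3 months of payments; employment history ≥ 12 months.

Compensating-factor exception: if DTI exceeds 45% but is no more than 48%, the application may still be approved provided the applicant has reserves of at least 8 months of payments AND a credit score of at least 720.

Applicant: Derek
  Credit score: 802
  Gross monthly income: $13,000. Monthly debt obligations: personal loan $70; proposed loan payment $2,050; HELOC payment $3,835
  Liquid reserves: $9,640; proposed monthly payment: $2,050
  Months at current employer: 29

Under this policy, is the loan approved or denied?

Denied

Credit score 802 ≥ 680 (meets base)
Total debts = (70 + 2,050 + 3,835) = 5,955. DTI = 5,955/13,000 = 45.8% > 45% — standard DTI limit exceeded.
Reserves = 9,640/2,050 = 4.7 months ≥ 3
Employment 29 ≥ 12 months
DTI 45.8% is within the 45%–48% exception band; checking compensating factors.
Override check — reserves: 4.7 mo (short of 8); score: 802 (ok).
Compensating-factor requirement not fully met.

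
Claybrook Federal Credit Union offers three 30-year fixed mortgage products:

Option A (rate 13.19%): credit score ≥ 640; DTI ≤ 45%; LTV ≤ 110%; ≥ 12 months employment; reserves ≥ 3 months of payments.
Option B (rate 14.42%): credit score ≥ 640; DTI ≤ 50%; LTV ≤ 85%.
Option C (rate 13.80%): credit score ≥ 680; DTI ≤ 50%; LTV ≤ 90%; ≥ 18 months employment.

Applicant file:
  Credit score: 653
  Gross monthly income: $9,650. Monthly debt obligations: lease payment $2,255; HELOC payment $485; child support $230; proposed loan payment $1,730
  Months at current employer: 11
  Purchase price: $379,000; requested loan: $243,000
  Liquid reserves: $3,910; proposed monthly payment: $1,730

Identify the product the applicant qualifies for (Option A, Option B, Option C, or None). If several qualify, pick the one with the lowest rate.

Option B

Total debts = (2,255 + 485 + 230 + 1,730) = 4,700; DTI = 4,700/9,650 = 48.7%.
LTV = 243,000/379,000 = 64.1%.
Reserves = 3,910/1,730 = 2.3 months.
Option A: score 653 ≥ 640; DTI 48.7% > 45%; LTV 64.1% ≤ 110%; employment 11 < 12 mo; reserves 2.3 < 3 mo → does not qualify.
Option B: score 653 ≥ 640; DTI 48.7% ≤ 50%; LTV 64.1% ≤ 85% → qualifies.
Option C: score 653 < 680; DTI 48.7% ≤ 50%; LTV 64.1% ≤ 90%; employment 11 < 18 mo → does not qualify.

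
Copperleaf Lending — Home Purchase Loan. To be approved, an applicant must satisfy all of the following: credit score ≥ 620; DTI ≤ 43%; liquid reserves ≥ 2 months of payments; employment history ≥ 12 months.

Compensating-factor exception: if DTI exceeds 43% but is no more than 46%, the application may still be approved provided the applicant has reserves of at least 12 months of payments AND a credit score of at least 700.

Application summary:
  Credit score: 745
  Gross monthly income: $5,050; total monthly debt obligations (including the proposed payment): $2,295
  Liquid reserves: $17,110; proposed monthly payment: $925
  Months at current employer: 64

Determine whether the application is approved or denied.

Credit score 745 ≥ 620 (meets base)
DTI: 2,295 ÷ 5,050 = 45.4%, over the 43% base limit.
Liquid reserves cover 17,110/925 = 18.5 months — ≥ 2 required
Employment 64 ≥ 12 months
45.4% falls in the override range (43%–46%), so the compensating-factor test applies.
Override check — reserves: 18.5 mo (ok); score: 745 (ok).
Both compensating conditions met → exception applies.

Approved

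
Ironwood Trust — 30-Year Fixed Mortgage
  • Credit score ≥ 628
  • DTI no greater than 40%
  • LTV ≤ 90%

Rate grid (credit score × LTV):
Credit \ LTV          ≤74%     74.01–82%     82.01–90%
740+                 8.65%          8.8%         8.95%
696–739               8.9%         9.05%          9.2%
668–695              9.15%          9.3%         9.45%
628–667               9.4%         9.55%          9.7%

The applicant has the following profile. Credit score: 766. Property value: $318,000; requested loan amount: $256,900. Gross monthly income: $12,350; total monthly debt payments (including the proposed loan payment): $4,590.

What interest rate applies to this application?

Credit score 766 ≥ 628; DTI: 4,590 ÷ 12,350 = 37.2%, within the 40% cap
LTV: 256,900 ÷ 318,000 = 80.8%, within 90% cap
Credit 766 → row 740+; LTV 80.8% → column 74.01–82%. Grid cell → 8.8%.

8.8%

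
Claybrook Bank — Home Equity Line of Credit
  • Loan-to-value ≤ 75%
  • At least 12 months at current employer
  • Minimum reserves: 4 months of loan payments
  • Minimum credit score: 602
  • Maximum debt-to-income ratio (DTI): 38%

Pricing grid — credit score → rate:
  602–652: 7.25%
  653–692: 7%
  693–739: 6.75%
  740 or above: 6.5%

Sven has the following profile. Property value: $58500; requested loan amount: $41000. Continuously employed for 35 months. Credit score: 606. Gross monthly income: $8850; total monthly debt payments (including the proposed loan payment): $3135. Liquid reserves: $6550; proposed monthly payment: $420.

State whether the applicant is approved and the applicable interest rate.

Credit score 606 ≥ 602 (meets minimum)
Loan-to-value = 41,000/58,500 = 70.1% — pass (75% max)
Employment 35 ≥ 12 months
Liquid reserves cover 6,550/420 = 15.6 months — ≥ 4 required
Debt-to-income = 3,135/8,850 = 35.4% — meets 38% limit
All requirements met. Score 606 falls in the 602–652 tier → 7.25%.

Approved at 7.25%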